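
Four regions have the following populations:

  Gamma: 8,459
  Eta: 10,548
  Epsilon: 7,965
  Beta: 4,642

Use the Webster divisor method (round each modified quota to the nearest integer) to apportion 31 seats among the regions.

Gamma 8; Eta 10; Epsilon 8; Beta 5

Standard divisor 31614/31 ≈ 1019.806; standard quotas: Gamma 8.295, Eta 10.343, Epsilon 7.810, Beta 4.552.
Rounding to the nearest integer gives Gamma 8, Eta 10, Epsilon 8, Beta 5 — total 31, matching the house size, so no adjustment is needed.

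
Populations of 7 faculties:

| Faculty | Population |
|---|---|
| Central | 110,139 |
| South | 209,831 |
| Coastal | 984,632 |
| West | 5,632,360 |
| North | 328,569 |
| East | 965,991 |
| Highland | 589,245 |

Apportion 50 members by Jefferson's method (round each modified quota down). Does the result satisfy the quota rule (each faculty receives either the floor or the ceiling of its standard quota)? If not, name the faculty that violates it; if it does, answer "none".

Standard quotas: Central 0.624, South 1.189, Coastal 5.581, West 31.927, North 1.862, East 5.476, Highland 3.340.
Jefferson allocation: Central 0, South 1, Coastal 5, West 34, North 2, East 5, Highland 3.
West has quota 31.927 (lower 31, upper 32) but receives 34 — outside the quota interval.

West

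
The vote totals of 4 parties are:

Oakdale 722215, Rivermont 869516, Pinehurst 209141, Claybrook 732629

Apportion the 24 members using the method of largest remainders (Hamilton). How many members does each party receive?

Oakdale: 7, Rivermont: 8, Pinehurst: 2, Claybrook: 7

Standard divisor: 2533501 ÷ 24 ≈ 105562.542.
Standard quotas: Oakdale 6.8416, Rivermont 8.2370, Pinehurst 1.9812, Claybrook 6.9402.
Lower quotas: Oakdale 6, Rivermont 8, Pinehurst 1, Claybrook 6 (sum 21, leaving 3 seats).
Remainders in descending order: Pinehurst 0.9812, Claybrook 0.9402, Oakdale 0.8416, Rivermont 0.2370.
The surplus seats go to Pinehurst, Claybrook, Oakdale.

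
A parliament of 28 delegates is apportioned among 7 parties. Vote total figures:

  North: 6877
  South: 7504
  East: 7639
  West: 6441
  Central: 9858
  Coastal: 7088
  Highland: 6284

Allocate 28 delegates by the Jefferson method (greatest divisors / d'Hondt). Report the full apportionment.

Standard divisor 51691/28 ≈ 1846.107; standard quotas: North 3.725, South 4.065, East 4.138, West 3.489, Central 5.340, Coastal 3.839, Highland 3.404.
Rounding down gives 3, 4, 4, 3, 5, 3, 3 = 25 seats, so the divisor must be adjusted.
With modified divisor 1630: modified quotas North 4.219, South 4.604, East 4.687, West 3.952, Central 6.048, Coastal 4.348, Highland 3.855.
Rounding down: North 4, South 4, East 4, West 3, Central 6, Coastal 4, Highland 3 (total 28).

North 4, South 4, East 4, West 3, Central 6, Coastal 4, Highland 3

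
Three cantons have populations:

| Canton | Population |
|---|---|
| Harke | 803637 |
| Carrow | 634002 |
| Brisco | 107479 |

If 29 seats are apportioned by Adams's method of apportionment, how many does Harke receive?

15

Standard divisor 1545118/29 ≈ 53279.931; standard quotas: Harke 15.083, Carrow 11.899, Brisco 2.017.
Rounding up gives 16, 12, 3 = 31 seats, so the divisor must be adjusted.
With modified divisor 55600: modified quotas Harke 14.454, Carrow 11.403, Brisco 1.933.
Rounding up: Harke 15, Carrow 12, Brisco 2 (total 29).
Harke receives 15.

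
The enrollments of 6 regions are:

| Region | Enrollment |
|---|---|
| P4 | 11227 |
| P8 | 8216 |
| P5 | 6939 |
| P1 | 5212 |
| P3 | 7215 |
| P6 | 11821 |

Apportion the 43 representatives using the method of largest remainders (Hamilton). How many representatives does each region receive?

Standard divisor: 50630 ÷ 43 ≈ 1177.442.
Standard quotas: P4 9.5351, P8 6.9778, P5 5.8933, P1 4.4265, P3 6.1277, P6 10.0396.
Lower quotas: P4 9, P8 6, P5 5, P1 4, P3 6, P6 10 (sum 40, leaving 3 seats).
Remainders in descending order: P8 0.9778, P5 0.8933, P4 0.5351, P1 0.4265, P3 0.1277, P6 0.0396.
Largest remainders: P8, P5, P4 receive the extra seats.

P4 10; P8 7; P5 6; P1 4; P3 6; P6 10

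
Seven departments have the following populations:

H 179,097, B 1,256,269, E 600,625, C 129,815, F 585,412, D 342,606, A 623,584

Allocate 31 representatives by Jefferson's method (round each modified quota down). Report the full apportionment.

H=1, B=11, E=5, C=1, F=5, D=3, A=5

Standard divisor 3717408/31 ≈ 119916.387; standard quotas: H 1.494, B 10.476, E 5.009, C 1.083, F 4.882, D 2.857, A 5.200.
Rounding down gives 1, 10, 5, 1, 4, 2, 5 = 28 seats, so the divisor must be adjusted.
With modified divisor 109400: modified quotas H 1.637, B 11.483, E 5.490, C 1.187, F 5.351, D 3.132, A 5.700.
Rounding down: H 1, B 11, E 5, C 1, F 5, D 3, A 5 (total 31).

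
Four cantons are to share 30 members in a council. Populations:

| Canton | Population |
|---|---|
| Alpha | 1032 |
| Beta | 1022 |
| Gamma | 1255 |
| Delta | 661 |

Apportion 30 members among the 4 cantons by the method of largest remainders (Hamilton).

Standard divisor: 3970 ÷ 30 ≈ 132.333.
Standard quotas: Alpha 7.798, Beta 7.723, Gamma 9.484, Delta 4.995.
Lower quotas: Alpha 7, Beta 7, Gamma 9, Delta 4 (sum 27, leaving 3 seats).
Remainders in descending order: Delta 0.995, Alpha 0.798, Beta 0.723, Gamma 0.484.
The surplus seats go to Delta, Alpha, Beta.

Alpha=8, Beta=8, Gamma=9, Delta=5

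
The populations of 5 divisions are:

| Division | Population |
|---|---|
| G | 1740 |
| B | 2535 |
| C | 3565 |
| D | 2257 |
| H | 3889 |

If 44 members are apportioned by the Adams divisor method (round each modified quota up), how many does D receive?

Standard divisor 13986/44 ≈ 317.864; standard quotas: G 5.474, B 7.975, C 11.216, D 7.101, H 12.235.
Rounding up gives 6, 8, 12, 8, 13 = 47 seats, so the divisor must be adjusted.
With modified divisor 340: modified quotas G 5.118, B 7.456, C 10.485, D 6.638, H 11.438.
Rounding up: G 6, B 8, C 11, D 7, H 12 (total 44).
D receives 7.

7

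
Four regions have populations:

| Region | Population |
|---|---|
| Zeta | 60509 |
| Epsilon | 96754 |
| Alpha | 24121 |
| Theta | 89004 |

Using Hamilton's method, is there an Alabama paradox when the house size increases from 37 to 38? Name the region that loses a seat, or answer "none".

At 37 seats: Zeta 8, Epsilon 13, Alpha 4, Theta 12.
At 38 seats: Zeta 8, Epsilon 14, Alpha 3, Theta 13.
Alpha drops from 4 to 3.

Alpha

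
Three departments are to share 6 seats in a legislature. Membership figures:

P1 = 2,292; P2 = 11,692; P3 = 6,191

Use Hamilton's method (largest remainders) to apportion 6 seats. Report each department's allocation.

Total 20175; standard divisor 20175/6 ≈ 3362.5.
Standard quotas: P1 0.6816, P2 3.4772, P3 1.8412.
Lower quotas: P1 0, P2 3, P3 1 (sum 4, leaving 2 seats).
Remainders in descending order: P3 0.8412, P1 0.6816, P2 0.4772.
Largest remainders: P3, P1 receive the extra seats.

P1 1, P2 3, P3 2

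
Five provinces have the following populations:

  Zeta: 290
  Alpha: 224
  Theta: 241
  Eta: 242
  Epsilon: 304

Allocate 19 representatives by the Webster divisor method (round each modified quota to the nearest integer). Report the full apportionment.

Zeta 4, Alpha 3, Theta 4, Eta 4, Epsilon 4

Standard divisor 1301/19 ≈ 68.474; standard quotas: Zeta 4.235, Alpha 3.271, Theta 3.520, Eta 3.534, Epsilon 4.440.
Rounding to the nearest integer gives Zeta 4, Alpha 3, Theta 4, Eta 4, Epsilon 4 — total 19, matching the house size, so no adjustment is needed.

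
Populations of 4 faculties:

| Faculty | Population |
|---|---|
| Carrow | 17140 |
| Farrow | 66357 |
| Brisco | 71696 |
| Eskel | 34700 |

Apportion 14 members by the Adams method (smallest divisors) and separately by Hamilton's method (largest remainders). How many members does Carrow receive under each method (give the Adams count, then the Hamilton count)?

Adams: Carrow 2, Farrow 4, Brisco 5, Eskel 3.
Hamilton: Carrow 1, Farrow 5, Brisco 5, Eskel 3.
Carrow gets 2 under Adams and 1 under Hamilton.

2 and 1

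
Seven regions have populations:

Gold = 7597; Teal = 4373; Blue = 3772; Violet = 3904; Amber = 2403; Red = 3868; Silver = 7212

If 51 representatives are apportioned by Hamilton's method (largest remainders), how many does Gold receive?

Standard divisor: 33129 ÷ 51 ≈ 649.588.
Standard quotas: Gold 11.6951, Teal 6.7320, Blue 5.8068, Violet 6.0100, Amber 3.6993, Red 5.9545, Silver 11.1024.
Lower quotas: Gold 11, Teal 6, Blue 5, Violet 6, Amber 3, Red 5, Silver 11 (sum 47, leaving 4 seats).
Remainders in descending order: Red 0.9545, Blue 0.8068, Teal 0.7320, Amber 0.6993, Gold 0.6951, Silver 0.1024, Violet 0.0100.
Largest remainders: Red, Blue, Teal, Amber receive the extra seats.
Gold receives 11.

11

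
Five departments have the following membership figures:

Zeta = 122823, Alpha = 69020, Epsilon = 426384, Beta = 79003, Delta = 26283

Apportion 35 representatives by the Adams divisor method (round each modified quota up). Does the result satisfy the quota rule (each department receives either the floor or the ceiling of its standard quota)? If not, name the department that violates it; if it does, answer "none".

Standard quotas: Zeta 5.942, Alpha 3.339, Epsilon 20.626, Beta 3.822, Delta 1.271.
Adams allocation: Zeta 6, Alpha 4, Epsilon 19, Beta 4, Delta 2.
Epsilon has quota 20.626 (lower 20, upper 21) but receives 19 — outside the quota interval.

Epsilon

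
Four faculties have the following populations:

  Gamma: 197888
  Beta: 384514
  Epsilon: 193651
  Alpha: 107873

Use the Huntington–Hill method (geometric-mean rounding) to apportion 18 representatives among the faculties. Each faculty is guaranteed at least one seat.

With divisor 48349: modified quotas Gamma 4.093, Beta 7.953, Epsilon 4.005, Alpha 2.231.
Geometric-mean thresholds: Gamma √(4·5)=4.472, Beta √(7·8)=7.483, Epsilon √(4·5)=4.472, Alpha √(2·3)=2.449.
Each quota rounded against its threshold gives Gamma 4, Beta 8, Epsilon 4, Alpha 2 (total 18).

Gamma=4, Beta=8, Epsilon=4, Alpha=2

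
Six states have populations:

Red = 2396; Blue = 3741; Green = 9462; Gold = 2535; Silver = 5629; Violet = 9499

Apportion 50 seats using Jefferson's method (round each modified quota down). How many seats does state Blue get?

5

Standard divisor 33262/50 ≈ 665.24; standard quotas: Red 3.602, Blue 5.624, Green 14.223, Gold 3.811, Silver 8.462, Violet 14.279.
Rounding down gives 3, 5, 14, 3, 8, 14 = 47 seats, so the divisor must be adjusted.
With modified divisor 628: modified quotas Red 3.815, Blue 5.957, Green 15.067, Gold 4.037, Silver 8.963, Violet 15.126.
Rounding down: Red 3, Blue 5, Green 15, Gold 4, Silver 8, Violet 15 (total 50).
Blue receives 5.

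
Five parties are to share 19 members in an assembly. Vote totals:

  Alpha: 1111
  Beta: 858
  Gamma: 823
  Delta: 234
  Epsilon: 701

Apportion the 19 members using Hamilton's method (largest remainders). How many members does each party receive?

Alpha 6, Beta 4, Gamma 4, Delta 1, Epsilon 4

The standard divisor is 3727/19 ≈ 196.158.
Standard quotas: Alpha 5.664, Beta 4.374, Gamma 4.196, Delta 1.193, Epsilon 3.574.
Lower quotas: Alpha 5, Beta 4, Gamma 4, Delta 1, Epsilon 3 (sum 17, leaving 2 seats).
Remainders in descending order: Alpha 0.664, Epsilon 0.574, Beta 0.374, Gamma 0.196, Delta 0.193.
The surplus seats go to Alpha, Epsilon.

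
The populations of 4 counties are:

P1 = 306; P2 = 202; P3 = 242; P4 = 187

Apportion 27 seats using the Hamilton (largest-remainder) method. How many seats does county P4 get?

5

The standard divisor is 937/27 ≈ 34.704.
Standard quotas: P1 8.818, P2 5.821, P3 6.973, P4 5.388.
Lower quotas: P1 8, P2 5, P3 6, P4 5 (sum 24, leaving 3 seats).
Remainders in descending order: P3 0.973, P2 0.821, P1 0.818, P4 0.388.
Largest remainders: P3, P2, P1 receive the extra seats.
P4 receives 5.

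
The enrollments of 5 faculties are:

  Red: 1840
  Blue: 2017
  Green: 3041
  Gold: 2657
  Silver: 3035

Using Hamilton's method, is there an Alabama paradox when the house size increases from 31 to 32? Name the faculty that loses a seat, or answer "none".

At 31 seats: Red 5, Blue 5, Green 7, Gold 7, Silver 7.
At 32 seats: Red 4, Blue 5, Green 8, Gold 7, Silver 8.
Red drops from 5 to 4.

Red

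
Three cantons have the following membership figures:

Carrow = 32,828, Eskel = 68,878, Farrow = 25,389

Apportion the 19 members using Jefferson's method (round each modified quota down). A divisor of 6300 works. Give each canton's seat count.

With modified divisor 6300: modified quotas Carrow 5.211, Eskel 10.933, Farrow 4.030.
Rounding down: Carrow 5, Eskel 10, Farrow 4 (total 19).

Carrow: 5, Eskel: 10, Farrow: 4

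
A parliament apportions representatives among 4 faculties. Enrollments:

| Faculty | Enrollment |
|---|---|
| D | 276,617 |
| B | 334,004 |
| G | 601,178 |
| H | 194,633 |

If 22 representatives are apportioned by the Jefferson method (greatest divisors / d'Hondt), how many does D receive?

Standard divisor 1406432/22 ≈ 63928.727; standard quotas: D 4.327, B 5.225, G 9.404, H 3.045.
Rounding down gives 4, 5, 9, 3 = 21 seats, so the divisor must be adjusted.
With modified divisor 57900: modified quotas D 4.777, B 5.769, G 10.383, H 3.362.
Rounding down: D 4, B 5, G 10, H 3 (total 22).
D receives 4.

4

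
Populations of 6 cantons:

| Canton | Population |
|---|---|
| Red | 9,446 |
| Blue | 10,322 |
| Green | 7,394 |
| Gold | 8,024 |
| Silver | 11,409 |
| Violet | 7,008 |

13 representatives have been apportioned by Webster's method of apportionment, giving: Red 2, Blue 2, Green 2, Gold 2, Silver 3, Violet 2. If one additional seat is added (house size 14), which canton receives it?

Priority for the next seat is population ÷ (current seats + 0.5).
Priorities: Red 3778.400, Blue 4128.800, Green 2957.600, Gold 3209.600, Silver 3259.714, Violet 2803.200.
Highest priority: Blue.

Blue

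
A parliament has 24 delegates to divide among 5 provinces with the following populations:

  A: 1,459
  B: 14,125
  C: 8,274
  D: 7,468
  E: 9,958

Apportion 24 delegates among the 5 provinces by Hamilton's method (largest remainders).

A: 1; B: 8; C: 5; D: 4; E: 6

Total 41284; standard divisor 41284/24 ≈ 1720.167.
Standard quotas: A 0.8482, B 8.2114, C 4.8100, D 4.3414, E 5.7890.
Lower quotas: A 0, B 8, C 4, D 4, E 5 (sum 21, leaving 3 seats).
Remainders in descending order: A 0.8482, C 0.8100, E 0.7890, D 0.3414, B 0.2114.
The surplus seats go to A, C, E.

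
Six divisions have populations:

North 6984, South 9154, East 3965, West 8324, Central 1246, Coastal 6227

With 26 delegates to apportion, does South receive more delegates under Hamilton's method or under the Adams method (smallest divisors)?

Hamilton

Hamilton: North 5, South 7, East 3, West 6, Central 1, Coastal 4.
Adams: North 5, South 6, East 3, West 6, Central 1, Coastal 5.
South gets 7 under Hamilton and 6 under Adams.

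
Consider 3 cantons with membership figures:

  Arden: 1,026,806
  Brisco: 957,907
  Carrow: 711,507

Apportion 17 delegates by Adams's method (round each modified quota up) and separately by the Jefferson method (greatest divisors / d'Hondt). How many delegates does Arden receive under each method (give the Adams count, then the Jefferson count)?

6 and 7

Adams: Arden 6, Brisco 6, Carrow 5.
Jefferson: Arden 7, Brisco 6, Carrow 4.
Arden gets 6 under Adams and 7 under Jefferson.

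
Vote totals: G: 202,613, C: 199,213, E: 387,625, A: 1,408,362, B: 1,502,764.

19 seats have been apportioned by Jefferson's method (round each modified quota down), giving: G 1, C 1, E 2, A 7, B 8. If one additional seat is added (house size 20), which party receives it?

Priority for the next seat is population ÷ (current seats + 1).
Priorities: G 101306.500, C 99606.500, E 129208.333, A 176045.250, B 166973.778.
Highest priority: A.

A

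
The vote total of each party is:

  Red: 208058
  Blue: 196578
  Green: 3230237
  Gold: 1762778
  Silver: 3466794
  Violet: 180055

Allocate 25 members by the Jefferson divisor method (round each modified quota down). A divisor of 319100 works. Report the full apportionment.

Red 0, Blue 0, Green 10, Gold 5, Silver 10, Violet 0

With modified divisor 319100: modified quotas Red 0.652, Blue 0.616, Green 10.123, Gold 5.524, Silver 10.864, Violet 0.564.
Rounding down: Red 0, Blue 0, Green 10, Gold 5, Silver 10, Violet 0 (total 25).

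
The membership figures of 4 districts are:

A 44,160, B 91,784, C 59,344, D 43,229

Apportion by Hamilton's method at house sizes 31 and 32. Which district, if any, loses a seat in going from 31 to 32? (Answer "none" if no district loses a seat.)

At 31 seats: A 6, B 12, C 8, D 5.
At 32 seats: A 6, B 12, C 8, D 6.
No district's allocation decreased.

none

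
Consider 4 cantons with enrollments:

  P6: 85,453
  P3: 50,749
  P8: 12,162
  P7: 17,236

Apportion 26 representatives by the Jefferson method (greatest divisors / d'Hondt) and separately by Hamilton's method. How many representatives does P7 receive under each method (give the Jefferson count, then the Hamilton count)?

Jefferson: P6 14, P3 8, P8 2, P7 2.
Hamilton: P6 13, P3 8, P8 2, P7 3.
P7 gets 2 under Jefferson and 3 under Hamilton.

2 and 3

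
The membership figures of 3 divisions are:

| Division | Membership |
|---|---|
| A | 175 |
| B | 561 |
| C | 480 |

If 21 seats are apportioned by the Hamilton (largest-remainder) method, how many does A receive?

3

Total 1216; standard divisor 1216/21 ≈ 57.905.
Standard quotas: A 3.022, B 9.688, C 8.289.
Lower quotas: A 3, B 9, C 8 (sum 20, leaving 1 seat).
Remainders in descending order: B 0.688, C 0.289, A 0.022.
Largest remainder: B receives the extra seat.
A receives 3.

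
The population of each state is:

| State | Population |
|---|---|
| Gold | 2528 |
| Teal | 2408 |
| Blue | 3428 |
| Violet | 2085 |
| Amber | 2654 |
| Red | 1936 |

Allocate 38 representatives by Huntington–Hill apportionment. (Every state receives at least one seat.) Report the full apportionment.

Gold=6; Teal=6; Blue=9; Violet=5; Amber=7; Red=5

With divisor 397: modified quotas Gold 6.368, Teal 6.065, Blue 8.635, Violet 5.252, Amber 6.685, Red 4.877.
Geometric-mean thresholds: Gold √(6·7)=6.481, Teal √(6·7)=6.481, Blue √(8·9)=8.485, Violet √(5·6)=5.477, Amber √(6·7)=6.481, Red √(4·5)=4.472.
Each quota rounded against its threshold gives Gold 6, Teal 6, Blue 9, Violet 5, Amber 7, Red 5 (total 38).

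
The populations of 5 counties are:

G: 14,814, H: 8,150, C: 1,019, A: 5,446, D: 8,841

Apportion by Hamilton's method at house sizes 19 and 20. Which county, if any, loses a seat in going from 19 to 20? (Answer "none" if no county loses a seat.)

C

At 19 seats: G 7, H 4, C 1, A 3, D 4.
At 20 seats: G 8, H 4, C 0, A 3, D 5.
C drops from 1 to 0.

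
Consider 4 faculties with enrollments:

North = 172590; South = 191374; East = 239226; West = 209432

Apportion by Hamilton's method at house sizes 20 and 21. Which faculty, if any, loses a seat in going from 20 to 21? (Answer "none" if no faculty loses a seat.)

At 20 seats: North 4, South 5, East 6, West 5.
At 21 seats: North 5, South 5, East 6, West 5.
No faculty's allocation decreased.

none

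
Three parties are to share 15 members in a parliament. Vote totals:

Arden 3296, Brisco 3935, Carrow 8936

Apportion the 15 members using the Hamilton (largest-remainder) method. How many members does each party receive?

Arden: 3, Brisco: 4, Carrow: 8

Standard divisor: 16167 ÷ 15 ≈ 1077.8.
Standard quotas: Arden 3.0581, Brisco 3.6510, Carrow 8.2910.
Lower quotas: Arden 3, Brisco 3, Carrow 8 (sum 14, leaving 1 seat).
Remainders in descending order: Brisco 0.6510, Carrow 0.2910, Arden 0.0581.
Largest remainder: Brisco receives the extra seat.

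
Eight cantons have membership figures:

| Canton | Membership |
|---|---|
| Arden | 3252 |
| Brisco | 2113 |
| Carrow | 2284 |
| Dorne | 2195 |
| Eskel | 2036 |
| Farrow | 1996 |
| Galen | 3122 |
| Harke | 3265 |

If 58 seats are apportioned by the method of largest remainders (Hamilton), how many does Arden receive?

Total 20263; standard divisor 20263/58 ≈ 349.362.
Standard quotas: Arden 9.308, Brisco 6.048, Carrow 6.538, Dorne 6.283, Eskel 5.828, Farrow 5.713, Galen 8.936, Harke 9.346.
Lower quotas: Arden 9, Brisco 6, Carrow 6, Dorne 6, Eskel 5, Farrow 5, Galen 8, Harke 9 (sum 54, leaving 4 seats).
Remainders in descending order: Galen 0.936, Eskel 0.828, Farrow 0.713, Carrow 0.538, Harke 0.346, Arden 0.308, Dorne 0.283, Brisco 0.048.
The surplus seats go to Galen, Eskel, Farrow, Carrow.
Arden receives 9.

9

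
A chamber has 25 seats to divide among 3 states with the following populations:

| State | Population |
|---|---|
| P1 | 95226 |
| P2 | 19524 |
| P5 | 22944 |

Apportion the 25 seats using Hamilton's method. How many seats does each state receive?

Total 137694; standard divisor 137694/25 ≈ 5507.76.
Standard quotas: P1 17.2894, P2 3.5448, P5 4.1658.
Lower quotas: P1 17, P2 3, P5 4 (sum 24, leaving 1 seat).
Remainders in descending order: P2 0.5448, P1 0.2894, P5 0.1658.
The surplus seat goes to P2.

P1 17, P2 4, P5 4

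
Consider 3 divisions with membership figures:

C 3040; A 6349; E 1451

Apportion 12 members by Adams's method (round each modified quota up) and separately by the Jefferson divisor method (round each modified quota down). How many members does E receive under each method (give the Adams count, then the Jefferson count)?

Adams: C 3, A 7, E 2.
Jefferson: C 3, A 8, E 1.
E gets 2 under Adams and 1 under Jefferson.

2 and 1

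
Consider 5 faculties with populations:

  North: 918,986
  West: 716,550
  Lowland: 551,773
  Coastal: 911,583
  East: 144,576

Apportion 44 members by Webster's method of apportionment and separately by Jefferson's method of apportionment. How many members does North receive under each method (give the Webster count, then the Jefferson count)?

Webster: North 12, West 10, Lowland 8, Coastal 12, East 2.
Jefferson: North 13, West 10, Lowland 7, Coastal 12, East 2.
North gets 12 under Webster and 13 under Jefferson.

12 and 13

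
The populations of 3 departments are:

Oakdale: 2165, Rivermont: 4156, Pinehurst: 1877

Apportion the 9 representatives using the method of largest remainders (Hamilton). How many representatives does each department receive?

Oakdale 2, Rivermont 5, Pinehurst 2

Standard divisor: 8198 ÷ 9 ≈ 910.889.
Standard quotas: Oakdale 2.377, Rivermont 4.563, Pinehurst 2.061.
Lower quotas: Oakdale 2, Rivermont 4, Pinehurst 2 (sum 8, leaving 1 seat).
Remainders in descending order: Rivermont 0.563, Oakdale 0.377, Pinehurst 0.061.
The surplus seat goes to Rivermont.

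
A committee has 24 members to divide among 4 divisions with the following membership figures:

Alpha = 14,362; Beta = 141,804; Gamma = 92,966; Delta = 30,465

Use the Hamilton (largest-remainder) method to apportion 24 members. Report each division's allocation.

Alpha: 1; Beta: 12; Gamma: 8; Delta: 3

The standard divisor is 279597/24 ≈ 11649.875.
Standard quotas: Alpha 1.2328, Beta 12.1721, Gamma 7.9800, Delta 2.6150.
Lower quotas: Alpha 1, Beta 12, Gamma 7, Delta 2 (sum 22, leaving 2 seats).
Remainders in descending order: Gamma 0.9800, Delta 0.6150, Alpha 0.2328, Beta 0.1721.
The surplus seats go to Gamma, Delta.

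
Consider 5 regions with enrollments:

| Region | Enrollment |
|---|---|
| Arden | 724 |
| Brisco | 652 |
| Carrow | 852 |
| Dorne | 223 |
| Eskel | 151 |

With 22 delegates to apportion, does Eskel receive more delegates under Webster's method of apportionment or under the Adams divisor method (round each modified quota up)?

Webster: Arden 6, Brisco 6, Carrow 7, Dorne 2, Eskel 1.
Adams: Arden 6, Brisco 5, Carrow 7, Dorne 2, Eskel 2.
Eskel gets 1 under Webster and 2 under Adams.

Adams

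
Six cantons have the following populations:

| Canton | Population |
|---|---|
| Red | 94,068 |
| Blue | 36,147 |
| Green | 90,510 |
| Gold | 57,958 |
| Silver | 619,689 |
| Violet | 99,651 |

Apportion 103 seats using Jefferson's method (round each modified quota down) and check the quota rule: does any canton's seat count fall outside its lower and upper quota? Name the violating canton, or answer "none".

Silver

Standard quotas: Red 9.708, Blue 3.731, Green 9.341, Gold 5.981, Silver 63.954, Violet 10.284.
Jefferson allocation: Red 10, Blue 3, Green 9, Gold 6, Silver 65, Violet 10.
Silver has quota 63.954 (lower 63, upper 64) but receives 65 — outside the quota interval.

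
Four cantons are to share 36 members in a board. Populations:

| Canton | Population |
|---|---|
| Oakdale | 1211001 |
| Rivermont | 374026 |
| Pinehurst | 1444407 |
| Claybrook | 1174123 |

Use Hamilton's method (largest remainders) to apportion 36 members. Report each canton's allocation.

Oakdale=11, Rivermont=3, Pinehurst=12, Claybrook=10

The standard divisor is 4203557/36 ≈ 116765.472.
Standard quotas: Oakdale 10.3712, Rivermont 3.2032, Pinehurst 12.3702, Claybrook 10.0554.
Lower quotas: Oakdale 10, Rivermont 3, Pinehurst 12, Claybrook 10 (sum 35, leaving 1 seat).
Remainders in descending order: Oakdale 0.3712, Pinehurst 0.3702, Rivermont 0.2032, Claybrook 0.0554.
The surplus seat goes to Oakdale.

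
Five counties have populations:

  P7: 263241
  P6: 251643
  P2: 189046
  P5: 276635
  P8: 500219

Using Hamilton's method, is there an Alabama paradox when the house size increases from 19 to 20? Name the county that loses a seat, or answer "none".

P2

At 19 seats: P7 3, P6 3, P2 3, P5 4, P8 6.
At 20 seats: P7 4, P6 3, P2 2, P5 4, P8 7.
P2 drops from 3 to 2.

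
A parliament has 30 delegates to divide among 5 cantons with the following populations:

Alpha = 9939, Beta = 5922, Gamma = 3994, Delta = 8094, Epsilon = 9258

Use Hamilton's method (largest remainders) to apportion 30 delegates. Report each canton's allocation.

Alpha: 8; Beta: 5; Gamma: 3; Delta: 7; Epsilon: 7

Standard divisor: 37207 ÷ 30 ≈ 1240.233.
Standard quotas: Alpha 8.0138, Beta 4.7749, Gamma 3.2204, Delta 6.5262, Epsilon 7.4647.
Lower quotas: Alpha 8, Beta 4, Gamma 3, Delta 6, Epsilon 7 (sum 28, leaving 2 seats).
Remainders in descending order: Beta 0.7749, Delta 0.5262, Epsilon 0.4647, Gamma 0.2204, Alpha 0.0138.
Largest remainders: Beta, Delta receive the extra seats.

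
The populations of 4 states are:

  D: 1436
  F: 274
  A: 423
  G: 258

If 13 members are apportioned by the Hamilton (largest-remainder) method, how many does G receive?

Total 2391; standard divisor 2391/13 ≈ 183.923.
Standard quotas: D 7.808, F 1.490, A 2.300, G 1.403.
Lower quotas: D 7, F 1, A 2, G 1 (sum 11, leaving 2 seats).
Remainders in descending order: D 0.808, F 0.490, G 0.403, A 0.300.
Largest remainders: D, F receive the extra seats.
G receives 1.

1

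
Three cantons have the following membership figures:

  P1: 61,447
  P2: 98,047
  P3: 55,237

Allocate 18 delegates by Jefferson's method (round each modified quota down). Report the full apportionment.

Standard divisor 214731/18 ≈ 11929.5; standard quotas: P1 5.151, P2 8.219, P3 4.630.
Rounding down gives 5, 8, 4 = 17 seats, so the divisor must be adjusted.
With modified divisor 11000: modified quotas P1 5.586, P2 8.913, P3 5.022.
Rounding down: P1 5, P2 8, P3 5 (total 18).

P1=5, P2=8, P3=5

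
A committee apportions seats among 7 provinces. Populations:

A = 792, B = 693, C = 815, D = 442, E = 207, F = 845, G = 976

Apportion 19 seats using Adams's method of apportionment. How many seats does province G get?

Standard divisor 4770/19 ≈ 251.053; standard quotas: A 3.155, B 2.760, C 3.246, D 1.761, E 0.825, F 3.366, G 3.888.
Rounding up gives 4, 3, 4, 2, 1, 4, 4 = 22 seats, so the divisor must be adjusted.
With modified divisor 300: modified quotas A 2.640, B 2.310, C 2.717, D 1.473, E 0.690, F 2.817, G 3.253.
Rounding up: A 3, B 3, C 3, D 2, E 1, F 3, G 4 (total 19).
G receives 4.

4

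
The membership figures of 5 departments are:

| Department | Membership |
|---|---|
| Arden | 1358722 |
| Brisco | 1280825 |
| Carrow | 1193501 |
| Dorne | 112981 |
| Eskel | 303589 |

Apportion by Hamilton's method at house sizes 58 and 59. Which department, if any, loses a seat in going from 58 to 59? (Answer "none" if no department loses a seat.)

At 58 seats: Arden 19, Brisco 17, Carrow 16, Dorne 2, Eskel 4.
At 59 seats: Arden 19, Brisco 18, Carrow 17, Dorne 1, Eskel 4.
Dorne drops from 2 to 1.

Dorne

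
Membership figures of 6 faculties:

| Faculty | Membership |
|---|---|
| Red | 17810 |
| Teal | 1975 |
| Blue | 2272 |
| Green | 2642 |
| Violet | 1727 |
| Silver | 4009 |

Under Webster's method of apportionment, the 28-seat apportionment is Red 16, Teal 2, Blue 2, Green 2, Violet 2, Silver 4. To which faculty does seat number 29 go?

Priority for the next seat is population ÷ (current seats + 0.5).
Priorities: Red 1079.394, Teal 790.000, Blue 908.800, Green 1056.800, Violet 690.800, Silver 890.889.
Highest priority: Red.

Red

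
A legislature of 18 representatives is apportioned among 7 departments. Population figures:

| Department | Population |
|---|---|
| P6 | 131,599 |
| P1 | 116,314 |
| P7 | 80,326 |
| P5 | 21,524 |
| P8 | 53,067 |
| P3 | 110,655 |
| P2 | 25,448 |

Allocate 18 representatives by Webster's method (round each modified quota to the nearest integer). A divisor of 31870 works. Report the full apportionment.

With modified divisor 31870: modified quotas P6 4.129, P1 3.650, P7 2.520, P5 0.675, P8 1.665, P3 3.472, P2 0.798.
Rounding to the nearest integer: P6 4, P1 4, P7 3, P5 1, P8 2, P3 3, P2 1 (total 18).

P6 4, P1 4, P7 3, P5 1, P8 2, P3 3, P2 1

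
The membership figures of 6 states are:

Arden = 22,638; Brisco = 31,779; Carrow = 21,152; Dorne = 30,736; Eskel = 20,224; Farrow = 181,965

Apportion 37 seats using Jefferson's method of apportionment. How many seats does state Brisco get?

4

Standard divisor 308494/37 ≈ 8337.676; standard quotas: Arden 2.715, Brisco 3.811, Carrow 2.537, Dorne 3.686, Eskel 2.426, Farrow 21.824.
Rounding down gives 2, 3, 2, 3, 2, 21 = 33 seats, so the divisor must be adjusted.
With modified divisor 7600: modified quotas Arden 2.979, Brisco 4.181, Carrow 2.783, Dorne 4.044, Eskel 2.661, Farrow 23.943.
Rounding down: Arden 2, Brisco 4, Carrow 2, Dorne 4, Eskel 2, Farrow 23 (total 37).
Brisco receives 4.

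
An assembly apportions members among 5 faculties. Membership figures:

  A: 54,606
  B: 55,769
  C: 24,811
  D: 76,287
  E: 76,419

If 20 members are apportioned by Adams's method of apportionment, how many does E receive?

Standard divisor 287892/20 ≈ 14394.6; standard quotas: A 3.794, B 3.874, C 1.724, D 5.300, E 5.309.
Rounding up gives 4, 4, 2, 6, 6 = 22 seats, so the divisor must be adjusted.
With modified divisor 16700: modified quotas A 3.270, B 3.339, C 1.486, D 4.568, E 4.576.
Rounding up: A 4, B 4, C 2, D 5, E 5 (total 20).
E receives 5.

5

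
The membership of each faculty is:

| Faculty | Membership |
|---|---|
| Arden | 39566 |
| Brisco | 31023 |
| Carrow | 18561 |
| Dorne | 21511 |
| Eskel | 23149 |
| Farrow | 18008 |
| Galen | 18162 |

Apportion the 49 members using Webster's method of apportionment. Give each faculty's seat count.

Standard divisor 169980/49 ≈ 3468.98; standard quotas: Arden 11.406, Brisco 8.943, Carrow 5.351, Dorne 6.201, Eskel 6.673, Farrow 5.191, Galen 5.236.
Rounding to the nearest integer gives 11, 9, 5, 6, 7, 5, 5 = 48 seats, so the divisor must be adjusted.
With modified divisor 3400: modified quotas Arden 11.637, Brisco 9.124, Carrow 5.459, Dorne 6.327, Eskel 6.809, Farrow 5.296, Galen 5.342.
Rounding to the nearest integer: Arden 12, Brisco 9, Carrow 5, Dorne 6, Eskel 7, Farrow 5, Galen 5 (total 49).

Arden=12, Brisco=9, Carrow=5, Dorne=6, Eskel=7, Farrow=5, Galen=5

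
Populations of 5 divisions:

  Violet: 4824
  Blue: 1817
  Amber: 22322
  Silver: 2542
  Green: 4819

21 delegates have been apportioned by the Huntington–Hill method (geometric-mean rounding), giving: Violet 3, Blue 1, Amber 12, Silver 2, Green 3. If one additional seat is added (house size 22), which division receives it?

Amber

Priority for the next seat is population ÷ (√(s·(s+1))).
Priorities: Violet 1392.569, Blue 1284.813, Amber 1787.190, Silver 1037.767, Green 1391.125.
Highest priority: Amber.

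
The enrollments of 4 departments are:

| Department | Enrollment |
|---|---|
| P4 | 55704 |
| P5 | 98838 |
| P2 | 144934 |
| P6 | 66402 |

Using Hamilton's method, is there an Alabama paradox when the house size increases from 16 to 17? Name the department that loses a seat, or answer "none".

At 16 seats: P4 3, P5 4, P2 6, P6 3.
At 17 seats: P4 2, P5 5, P2 7, P6 3.
P4 drops from 3 to 2.

P4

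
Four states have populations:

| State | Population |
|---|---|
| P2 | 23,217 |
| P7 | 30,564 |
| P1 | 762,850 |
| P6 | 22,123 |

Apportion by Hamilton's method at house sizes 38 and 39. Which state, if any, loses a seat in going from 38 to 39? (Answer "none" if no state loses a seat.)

At 38 seats: P2 1, P7 1, P1 35, P6 1.
At 39 seats: P2 1, P7 1, P1 36, P6 1.
No state's allocation decreased.

none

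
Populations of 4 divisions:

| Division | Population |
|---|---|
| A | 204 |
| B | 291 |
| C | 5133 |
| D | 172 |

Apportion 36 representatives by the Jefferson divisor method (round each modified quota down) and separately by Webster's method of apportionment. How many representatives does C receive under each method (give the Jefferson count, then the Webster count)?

33 and 32

Jefferson: A 1, B 1, C 33, D 1.
Webster: A 1, B 2, C 32, D 1.
C gets 33 under Jefferson and 32 under Webster.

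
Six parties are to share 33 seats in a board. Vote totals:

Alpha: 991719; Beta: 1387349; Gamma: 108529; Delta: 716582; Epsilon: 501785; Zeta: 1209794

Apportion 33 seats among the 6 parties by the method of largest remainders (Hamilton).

The standard divisor is 4915758/33 ≈ 148962.364.
Standard quotas: Alpha 6.6575, Beta 9.3134, Gamma 0.7286, Delta 4.8105, Epsilon 3.3685, Zeta 8.1215.
Lower quotas: Alpha 6, Beta 9, Gamma 0, Delta 4, Epsilon 3, Zeta 8 (sum 30, leaving 3 seats).
Remainders in descending order: Delta 0.8105, Gamma 0.7286, Alpha 0.6575, Epsilon 0.3685, Beta 0.3134, Zeta 0.1215.
The surplus seats go to Delta, Gamma, Alpha.

Alpha=7, Beta=9, Gamma=1, Delta=5, Epsilon=3, Zeta=8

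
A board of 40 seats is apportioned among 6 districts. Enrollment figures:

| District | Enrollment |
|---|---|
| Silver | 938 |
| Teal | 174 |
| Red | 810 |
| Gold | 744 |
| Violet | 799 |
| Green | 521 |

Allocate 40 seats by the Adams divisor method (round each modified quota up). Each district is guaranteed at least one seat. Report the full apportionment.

Silver 9; Teal 2; Red 8; Gold 8; Violet 8; Green 5

Standard divisor 3986/40 ≈ 99.65; standard quotas: Silver 9.413, Teal 1.746, Red 8.128, Gold 7.466, Violet 8.018, Green 5.228.
Rounding up gives 10, 2, 9, 8, 9, 6 = 44 seats, so the divisor must be adjusted.
With modified divisor 105: modified quotas Silver 8.933, Teal 1.657, Red 7.714, Gold 7.086, Violet 7.610, Green 4.962.
Rounding up: Silver 9, Teal 2, Red 8, Gold 8, Violet 8, Green 5 (total 40).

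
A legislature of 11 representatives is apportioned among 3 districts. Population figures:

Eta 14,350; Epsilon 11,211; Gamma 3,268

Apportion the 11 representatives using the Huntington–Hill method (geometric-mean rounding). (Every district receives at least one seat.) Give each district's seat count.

With divisor 2563: modified quotas Eta 5.599, Epsilon 4.374, Gamma 1.275.
Geometric-mean thresholds: Eta √(5·6)=5.477, Epsilon √(4·5)=4.472, Gamma √(1·2)=1.414.
Each quota rounded against its threshold gives Eta 6, Epsilon 4, Gamma 1 (total 11).

Eta=6, Epsilon=4, Gamma=1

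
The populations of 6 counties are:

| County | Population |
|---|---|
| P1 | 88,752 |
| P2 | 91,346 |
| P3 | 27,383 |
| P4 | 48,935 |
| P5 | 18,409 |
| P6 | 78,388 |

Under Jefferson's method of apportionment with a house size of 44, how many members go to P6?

Standard divisor 353213/44 ≈ 8027.568; standard quotas: P1 11.056, P2 11.379, P3 3.411, P4 6.096, P5 2.293, P6 9.765.
Rounding down gives 11, 11, 3, 6, 2, 9 = 42 seats, so the divisor must be adjusted.
With modified divisor 7500: modified quotas P1 11.834, P2 12.179, P3 3.651, P4 6.525, P5 2.455, P6 10.452.
Rounding down: P1 11, P2 12, P3 3, P4 6, P5 2, P6 10 (total 44).
P6 receives 10.

10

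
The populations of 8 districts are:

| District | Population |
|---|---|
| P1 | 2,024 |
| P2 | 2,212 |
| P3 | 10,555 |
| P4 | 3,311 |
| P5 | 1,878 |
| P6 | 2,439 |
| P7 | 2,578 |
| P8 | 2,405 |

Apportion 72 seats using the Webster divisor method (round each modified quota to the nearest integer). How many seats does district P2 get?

Standard divisor 27402/72 ≈ 380.583; standard quotas: P1 5.318, P2 5.812, P3 27.734, P4 8.700, P5 4.935, P6 6.409, P7 6.774, P8 6.319.
Rounding to the nearest integer gives P1 5, P2 6, P3 28, P4 9, P5 5, P6 6, P7 7, P8 6 — total 72, matching the house size, so no adjustment is needed.
P2 receives 6.

6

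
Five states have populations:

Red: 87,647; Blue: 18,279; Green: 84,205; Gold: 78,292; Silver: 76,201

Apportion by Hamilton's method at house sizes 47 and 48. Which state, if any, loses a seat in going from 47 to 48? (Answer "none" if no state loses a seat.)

Blue

At 47 seats: Red 12, Blue 3, Green 11, Gold 11, Silver 10.
At 48 seats: Red 12, Blue 2, Green 12, Gold 11, Silver 11.
Blue drops from 3 to 2.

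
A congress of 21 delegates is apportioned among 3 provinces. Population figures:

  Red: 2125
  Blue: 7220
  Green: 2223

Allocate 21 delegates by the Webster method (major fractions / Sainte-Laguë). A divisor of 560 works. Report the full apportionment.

Red 4; Blue 13; Green 4

With modified divisor 560: modified quotas Red 3.795, Blue 12.893, Green 3.970.
Rounding to the nearest integer: Red 4, Blue 13, Green 4 (total 21).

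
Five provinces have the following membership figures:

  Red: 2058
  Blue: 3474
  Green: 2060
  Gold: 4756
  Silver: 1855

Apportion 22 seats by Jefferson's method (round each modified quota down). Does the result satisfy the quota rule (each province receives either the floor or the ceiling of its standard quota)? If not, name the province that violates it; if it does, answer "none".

Standard quotas: Red 3.188, Blue 5.381, Green 3.191, Gold 7.367, Silver 2.873.
Jefferson allocation: Red 3, Blue 5, Green 3, Gold 8, Silver 3.
Every allocation lies between the lower and upper quota.

none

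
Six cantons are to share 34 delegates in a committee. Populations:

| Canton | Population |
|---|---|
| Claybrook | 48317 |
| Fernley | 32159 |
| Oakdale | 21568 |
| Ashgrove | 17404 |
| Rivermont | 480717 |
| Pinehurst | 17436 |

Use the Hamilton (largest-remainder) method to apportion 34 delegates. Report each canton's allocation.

Total 617601; standard divisor 617601/34 ≈ 18164.735.
Standard quotas: Claybrook 2.6599, Fernley 1.7704, Oakdale 1.1874, Ashgrove 0.9581, Rivermont 26.4643, Pinehurst 0.9599.
Lower quotas: Claybrook 2, Fernley 1, Oakdale 1, Ashgrove 0, Rivermont 26, Pinehurst 0 (sum 30, leaving 4 seats).
Remainders in descending order: Pinehurst 0.9599, Ashgrove 0.9581, Fernley 0.7704, Claybrook 0.6599, Rivermont 0.4643, Oakdale 0.1874.
The surplus seats go to Pinehurst, Ashgrove, Fernley, Claybrook.

Claybrook=3; Fernley=2; Oakdale=1; Ashgrove=1; Rivermont=26; Pinehurst=1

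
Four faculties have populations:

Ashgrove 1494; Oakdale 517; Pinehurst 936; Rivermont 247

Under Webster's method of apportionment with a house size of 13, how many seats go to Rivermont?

Standard divisor 3194/13 ≈ 245.692; standard quotas: Ashgrove 6.081, Oakdale 2.104, Pinehurst 3.810, Rivermont 1.005.
Rounding to the nearest integer gives Ashgrove 6, Oakdale 2, Pinehurst 4, Rivermont 1 — total 13, matching the house size, so no adjustment is needed.
Rivermont receives 1.

1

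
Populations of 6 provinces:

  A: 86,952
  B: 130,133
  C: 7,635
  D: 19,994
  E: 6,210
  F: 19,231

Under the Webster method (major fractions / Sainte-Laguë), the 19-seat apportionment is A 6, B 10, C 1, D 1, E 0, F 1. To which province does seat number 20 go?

A

Priority for the next seat is population ÷ (current seats + 0.5).
Priorities: A 13377.231, B 12393.619, C 5090.000, D 13329.333, E 12420.000, F 12820.667.
Highest priority: A.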